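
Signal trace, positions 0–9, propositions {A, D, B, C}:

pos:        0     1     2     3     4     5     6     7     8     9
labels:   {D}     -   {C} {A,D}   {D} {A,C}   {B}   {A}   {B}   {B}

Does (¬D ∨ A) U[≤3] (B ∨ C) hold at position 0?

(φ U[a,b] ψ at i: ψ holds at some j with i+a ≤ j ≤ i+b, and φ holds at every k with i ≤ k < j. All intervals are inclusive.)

Need some j in [0,3] with (B ∨ C), and (¬D ∨ A) at every k in [0,j-1].
  j=0: (B ∨ C) false.
  j=1: (B ∨ C) false.
  j=2: (B ∨ C) holds, but (¬D ∨ A) fails at k=0 → not this j.
  j=3: (B ∨ C) false.
No j in the window works → until fails.

Does not hold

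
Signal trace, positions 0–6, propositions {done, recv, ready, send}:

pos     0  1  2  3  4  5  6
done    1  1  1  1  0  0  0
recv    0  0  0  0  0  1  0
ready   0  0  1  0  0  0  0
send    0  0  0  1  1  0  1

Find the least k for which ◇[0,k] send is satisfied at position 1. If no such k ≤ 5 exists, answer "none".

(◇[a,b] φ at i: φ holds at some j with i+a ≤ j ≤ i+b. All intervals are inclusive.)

2

Scan j = 1,2,… for send:
  j=1: fails
  j=2: fails
  j=3: holds
First hit at j=3, so smallest k = 3-1 = 2.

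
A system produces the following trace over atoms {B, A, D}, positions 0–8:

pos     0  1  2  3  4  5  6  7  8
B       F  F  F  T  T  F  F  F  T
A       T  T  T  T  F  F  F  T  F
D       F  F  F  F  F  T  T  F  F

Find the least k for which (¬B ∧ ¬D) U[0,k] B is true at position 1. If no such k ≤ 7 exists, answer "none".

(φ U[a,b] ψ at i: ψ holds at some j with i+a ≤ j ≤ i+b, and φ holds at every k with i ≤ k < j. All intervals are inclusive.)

2

Need earliest j ≥ 1 with B, and (¬B ∧ ¬D) at every k in [1,j-1].
  j=1: rhs fails.
  j=2: rhs fails.
  j=3: rhs holds; lhs holds on [1,2]. k = 2.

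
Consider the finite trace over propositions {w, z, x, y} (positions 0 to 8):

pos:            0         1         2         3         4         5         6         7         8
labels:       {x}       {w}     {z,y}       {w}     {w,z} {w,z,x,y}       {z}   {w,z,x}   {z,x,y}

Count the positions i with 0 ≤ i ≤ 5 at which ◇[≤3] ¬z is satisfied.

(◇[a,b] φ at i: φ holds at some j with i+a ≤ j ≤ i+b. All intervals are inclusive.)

Evaluate at each i in [0,5]:
  i=0: ✓ (witness j=0)
  i=1: ✓ (witness j=1)
  i=2: ✓ (witness j=3)
  i=3: ✓ (witness j=3)
  i=4: ✗ (none in [4,7])
  i=5: ✗ (none in [5,8])
Positions where it holds: {0, 1, 2, 3} → 4.

4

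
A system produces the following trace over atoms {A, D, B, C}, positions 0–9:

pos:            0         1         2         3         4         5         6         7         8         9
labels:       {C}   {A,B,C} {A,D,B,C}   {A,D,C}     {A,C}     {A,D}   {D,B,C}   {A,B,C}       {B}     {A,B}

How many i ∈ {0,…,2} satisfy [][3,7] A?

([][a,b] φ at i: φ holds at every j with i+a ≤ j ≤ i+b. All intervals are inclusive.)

0

Evaluate at each i in [0,2]:
  i=0: ✗ (fails at j=6)
  i=1: ✗ (fails at j=6)
  i=2: ✗ (fails at j=6)
Positions where it holds: {} → 0.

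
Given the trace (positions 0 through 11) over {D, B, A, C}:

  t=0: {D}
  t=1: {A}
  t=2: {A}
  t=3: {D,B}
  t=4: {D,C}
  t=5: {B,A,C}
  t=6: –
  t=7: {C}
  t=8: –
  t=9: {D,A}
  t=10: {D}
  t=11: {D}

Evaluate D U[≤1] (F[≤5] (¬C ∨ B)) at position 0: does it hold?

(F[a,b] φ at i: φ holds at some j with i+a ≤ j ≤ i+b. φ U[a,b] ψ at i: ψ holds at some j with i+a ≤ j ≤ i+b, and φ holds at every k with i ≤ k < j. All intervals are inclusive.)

Need some j in [0,1] with F[≤5] (¬C ∨ B), and D at every k in [0,j-1].
  j=0: F[≤5] (¬C ∨ B) holds; no prefix to check → satisfied.

Yes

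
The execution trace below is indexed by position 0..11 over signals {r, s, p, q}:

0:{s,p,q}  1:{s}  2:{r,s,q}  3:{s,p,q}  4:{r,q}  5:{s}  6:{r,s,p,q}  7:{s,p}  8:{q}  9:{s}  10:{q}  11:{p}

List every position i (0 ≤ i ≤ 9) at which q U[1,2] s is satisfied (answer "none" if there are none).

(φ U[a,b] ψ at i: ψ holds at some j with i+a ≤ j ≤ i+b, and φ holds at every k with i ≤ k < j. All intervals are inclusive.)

Evaluate at each i in [0,9]:
  i=0: ✓ (rhs at j=1; lhs holds on [0,0])
  i=1: ✗ (lhs fails at k=1 before rhs at j=2)
  i=2: ✓ (rhs at j=3; lhs holds on [2,2])
  i=3: ✓ (rhs at j=5; lhs holds on [3,4])
  i=4: ✓ (rhs at j=5; lhs holds on [4,4])
  i=5: ✗ (lhs fails at k=5 before rhs at j=6)
  i=6: ✓ (rhs at j=7; lhs holds on [6,6])
  i=7: ✗ (lhs fails at k=7 before rhs at j=9)
  i=8: ✓ (rhs at j=9; lhs holds on [8,8])
  i=9: ✗ (no rhs in [10,11])

0, 2, 3, 4, 6, 8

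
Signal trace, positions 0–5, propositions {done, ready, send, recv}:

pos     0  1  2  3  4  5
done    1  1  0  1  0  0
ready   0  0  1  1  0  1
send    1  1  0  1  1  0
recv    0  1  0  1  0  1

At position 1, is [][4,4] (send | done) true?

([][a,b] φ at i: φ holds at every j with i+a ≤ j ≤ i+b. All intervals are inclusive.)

False

Check (send | done) at every j in [5,5]:
  j=5: false
Fails at j=5 → formula fails.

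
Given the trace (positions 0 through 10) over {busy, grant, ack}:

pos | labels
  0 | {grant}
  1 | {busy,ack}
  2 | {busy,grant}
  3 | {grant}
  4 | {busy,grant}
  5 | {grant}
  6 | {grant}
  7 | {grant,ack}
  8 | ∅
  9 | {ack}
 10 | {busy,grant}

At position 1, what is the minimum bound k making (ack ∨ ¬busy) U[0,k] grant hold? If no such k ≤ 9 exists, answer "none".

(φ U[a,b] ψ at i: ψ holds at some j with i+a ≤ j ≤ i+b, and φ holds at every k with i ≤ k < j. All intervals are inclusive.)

Need earliest j ≥ 1 with grant, and (ack ∨ ¬busy) at every k in [1,j-1].
  j=1: rhs fails.
  j=2: rhs holds; lhs holds on [1,1]. k = 1.

1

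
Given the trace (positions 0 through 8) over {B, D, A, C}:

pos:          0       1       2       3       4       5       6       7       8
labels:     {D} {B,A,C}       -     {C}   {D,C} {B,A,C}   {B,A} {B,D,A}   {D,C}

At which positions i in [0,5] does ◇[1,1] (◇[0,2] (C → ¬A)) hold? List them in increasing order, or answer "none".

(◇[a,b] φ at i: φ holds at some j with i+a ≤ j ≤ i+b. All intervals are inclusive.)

0, 1, 2, 3, 4, 5

Evaluate at each i in [0,5]:
  i=0: ✓ (witness j=1)
  i=1: ✓ (witness j=2)
  i=2: ✓ (witness j=3)
  i=3: ✓ (witness j=4)
  i=4: ✓ (witness j=5)
  i=5: ✓ (witness j=6)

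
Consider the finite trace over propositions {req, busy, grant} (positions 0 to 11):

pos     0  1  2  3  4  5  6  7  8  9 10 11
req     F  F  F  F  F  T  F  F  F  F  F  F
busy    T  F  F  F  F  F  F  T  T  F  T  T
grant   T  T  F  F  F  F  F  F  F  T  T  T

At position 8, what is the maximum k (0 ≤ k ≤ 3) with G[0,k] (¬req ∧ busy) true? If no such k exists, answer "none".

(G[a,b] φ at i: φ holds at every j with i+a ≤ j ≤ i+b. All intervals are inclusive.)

(¬req ∧ busy) must hold from j=8 onward; find where it first fails.
  j=8: holds
  j=9: fails
Holds on [8,8], so largest k = 0.

0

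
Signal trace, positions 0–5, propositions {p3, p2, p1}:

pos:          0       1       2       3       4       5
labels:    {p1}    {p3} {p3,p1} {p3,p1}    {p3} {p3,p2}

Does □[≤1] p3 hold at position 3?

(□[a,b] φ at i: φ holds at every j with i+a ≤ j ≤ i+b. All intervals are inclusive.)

Check p3 at every j in [3,4]:
  j=3: true
  j=4: true
All positions satisfy it → formula holds.

Holds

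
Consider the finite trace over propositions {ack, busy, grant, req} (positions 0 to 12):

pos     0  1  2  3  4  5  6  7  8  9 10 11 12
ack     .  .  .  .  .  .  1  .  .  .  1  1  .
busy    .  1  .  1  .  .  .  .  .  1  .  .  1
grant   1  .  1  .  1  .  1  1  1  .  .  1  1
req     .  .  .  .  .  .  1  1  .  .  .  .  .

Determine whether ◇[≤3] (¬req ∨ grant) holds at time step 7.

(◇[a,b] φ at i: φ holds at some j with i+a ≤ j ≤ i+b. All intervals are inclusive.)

Check (¬req ∨ grant) at each j in [7,10]:
  j=7: true
  j=8: true
  j=9: true
  j=10: true
Found at j=7 → formula holds.

Holds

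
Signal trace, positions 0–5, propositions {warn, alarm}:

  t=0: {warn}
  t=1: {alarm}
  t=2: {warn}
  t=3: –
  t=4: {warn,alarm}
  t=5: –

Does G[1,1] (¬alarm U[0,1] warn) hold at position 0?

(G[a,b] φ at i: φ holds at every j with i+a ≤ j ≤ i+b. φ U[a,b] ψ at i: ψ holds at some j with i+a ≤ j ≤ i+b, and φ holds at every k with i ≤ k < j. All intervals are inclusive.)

Check (¬alarm U[0,1] warn) at every j in [1,1]:
  j=1: fails
Fails at j=1 → formula fails.

Does not hold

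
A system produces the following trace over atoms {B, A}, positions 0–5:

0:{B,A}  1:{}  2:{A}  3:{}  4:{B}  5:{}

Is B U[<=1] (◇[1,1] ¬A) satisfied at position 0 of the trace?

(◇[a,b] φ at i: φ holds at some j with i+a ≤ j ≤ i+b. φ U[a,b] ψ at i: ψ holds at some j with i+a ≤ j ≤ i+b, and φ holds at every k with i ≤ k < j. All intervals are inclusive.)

Holds

Need some j in [0,1] with ◇[1,1] ¬A, and B at every k in [0,j-1].
  j=0: ◇[1,1] ¬A holds; no prefix to check → satisfied.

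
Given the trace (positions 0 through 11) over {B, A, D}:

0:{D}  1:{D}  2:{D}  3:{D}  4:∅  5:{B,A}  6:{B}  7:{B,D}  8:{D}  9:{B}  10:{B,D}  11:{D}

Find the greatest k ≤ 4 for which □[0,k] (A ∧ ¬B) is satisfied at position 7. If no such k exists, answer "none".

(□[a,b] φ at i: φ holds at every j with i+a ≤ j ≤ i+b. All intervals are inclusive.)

(A ∧ ¬B) must hold from j=7 onward; find where it first fails.
  j=7: fails → no k works.

none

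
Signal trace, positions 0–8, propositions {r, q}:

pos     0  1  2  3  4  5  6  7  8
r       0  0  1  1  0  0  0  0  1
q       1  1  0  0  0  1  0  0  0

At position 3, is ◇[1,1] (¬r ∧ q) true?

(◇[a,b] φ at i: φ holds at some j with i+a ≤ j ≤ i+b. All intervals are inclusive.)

Check (¬r ∧ q) at each j in [4,4]:
  j=4: false
No position in the window satisfies it → formula fails.

No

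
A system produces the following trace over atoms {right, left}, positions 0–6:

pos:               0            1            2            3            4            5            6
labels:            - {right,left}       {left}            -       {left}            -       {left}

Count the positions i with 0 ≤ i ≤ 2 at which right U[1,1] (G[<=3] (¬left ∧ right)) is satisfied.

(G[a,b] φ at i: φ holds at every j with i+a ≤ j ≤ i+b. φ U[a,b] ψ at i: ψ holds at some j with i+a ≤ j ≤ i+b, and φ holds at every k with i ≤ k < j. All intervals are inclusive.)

0

Evaluate at each i in [0,2]:
  i=0: ✗ (no rhs in [1,1])
  i=1: ✗ (no rhs in [2,2])
  i=2: ✗ (no rhs in [3,3])
Positions where it holds: {} → 0.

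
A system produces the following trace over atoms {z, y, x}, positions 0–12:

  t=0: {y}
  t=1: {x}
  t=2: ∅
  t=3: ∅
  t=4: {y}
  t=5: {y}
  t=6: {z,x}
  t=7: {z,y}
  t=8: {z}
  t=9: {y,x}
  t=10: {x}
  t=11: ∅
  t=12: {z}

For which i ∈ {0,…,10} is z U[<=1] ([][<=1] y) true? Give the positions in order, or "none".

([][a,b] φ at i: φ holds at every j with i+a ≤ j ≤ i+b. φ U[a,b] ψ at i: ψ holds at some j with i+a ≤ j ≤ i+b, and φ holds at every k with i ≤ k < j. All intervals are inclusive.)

Evaluate at each i in [0,10]:
  i=0: ✗ (no rhs in [0,1])
  i=1: ✗ (no rhs in [1,2])
  i=2: ✗ (no rhs in [2,3])
  i=3: ✗ (lhs fails at k=3 before rhs at j=4)
  i=4: ✓ (rhs at j=4)
  i=5: ✗ (no rhs in [5,6])
  i=6: ✗ (no rhs in [6,7])
  i=7: ✗ (no rhs in [7,8])
  i=8: ✗ (no rhs in [8,9])
  i=9: ✗ (no rhs in [9,10])
  i=10: ✗ (no rhs in [10,11])

4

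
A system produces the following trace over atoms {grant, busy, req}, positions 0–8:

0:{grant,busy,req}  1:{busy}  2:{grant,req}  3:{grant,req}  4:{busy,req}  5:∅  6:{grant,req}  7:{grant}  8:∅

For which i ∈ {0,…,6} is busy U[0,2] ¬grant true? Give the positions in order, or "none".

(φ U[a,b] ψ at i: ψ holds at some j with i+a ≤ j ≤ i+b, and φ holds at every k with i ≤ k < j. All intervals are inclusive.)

Evaluate at each i in [0,6]:
  i=0: ✓ (rhs at j=1; lhs holds on [0,0])
  i=1: ✓ (rhs at j=1)
  i=2: ✗ (lhs fails at k=2 before rhs at j=4)
  i=3: ✗ (lhs fails at k=3 before rhs at j=4)
  i=4: ✓ (rhs at j=4)
  i=5: ✓ (rhs at j=5)
  i=6: ✗ (lhs fails at k=6 before rhs at j=8)

0, 1, 4, 5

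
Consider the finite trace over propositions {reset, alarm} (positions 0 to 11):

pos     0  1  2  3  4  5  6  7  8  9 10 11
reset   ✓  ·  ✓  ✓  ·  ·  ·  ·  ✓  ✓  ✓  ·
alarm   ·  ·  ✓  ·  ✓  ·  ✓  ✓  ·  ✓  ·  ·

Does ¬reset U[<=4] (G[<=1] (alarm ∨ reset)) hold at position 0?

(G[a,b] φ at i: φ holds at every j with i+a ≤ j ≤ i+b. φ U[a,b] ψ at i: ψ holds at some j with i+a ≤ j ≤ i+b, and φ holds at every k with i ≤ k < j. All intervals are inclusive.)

Need some j in [0,4] with G[<=1] (alarm ∨ reset), and ¬reset at every k in [0,j-1].
  j=0: G[<=1] (alarm ∨ reset) — fails at 1.
  j=1: G[<=1] (alarm ∨ reset) — fails at 1.
  j=2: G[<=1] (alarm ∨ reset) holds, but ¬reset fails at k=0 → not this j.
  j=3: G[<=1] (alarm ∨ reset) holds, but ¬reset fails at k=0 → not this j.
  j=4: G[<=1] (alarm ∨ reset) — fails at 5.
No j in the window works → until fails.

No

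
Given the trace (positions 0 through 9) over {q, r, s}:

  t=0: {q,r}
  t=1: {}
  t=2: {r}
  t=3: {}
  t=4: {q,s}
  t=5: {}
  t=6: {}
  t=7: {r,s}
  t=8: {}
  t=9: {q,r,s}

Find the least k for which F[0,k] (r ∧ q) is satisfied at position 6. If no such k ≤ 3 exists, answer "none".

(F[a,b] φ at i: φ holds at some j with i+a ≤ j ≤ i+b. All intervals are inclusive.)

3

Scan j = 6,7,… for (r ∧ q):
  j=6: fails
  j=7: fails
  j=8: fails
  j=9: holds
First hit at j=9, so smallest k = 9-6 = 3.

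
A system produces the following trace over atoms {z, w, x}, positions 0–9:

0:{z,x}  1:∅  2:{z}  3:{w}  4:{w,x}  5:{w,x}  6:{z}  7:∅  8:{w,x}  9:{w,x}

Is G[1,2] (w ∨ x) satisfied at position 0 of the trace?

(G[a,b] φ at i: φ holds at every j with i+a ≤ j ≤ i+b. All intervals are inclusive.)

Check (w ∨ x) at every j in [1,2]:
  j=1: false
  j=2: false
Fails at j=1 → formula fails.

No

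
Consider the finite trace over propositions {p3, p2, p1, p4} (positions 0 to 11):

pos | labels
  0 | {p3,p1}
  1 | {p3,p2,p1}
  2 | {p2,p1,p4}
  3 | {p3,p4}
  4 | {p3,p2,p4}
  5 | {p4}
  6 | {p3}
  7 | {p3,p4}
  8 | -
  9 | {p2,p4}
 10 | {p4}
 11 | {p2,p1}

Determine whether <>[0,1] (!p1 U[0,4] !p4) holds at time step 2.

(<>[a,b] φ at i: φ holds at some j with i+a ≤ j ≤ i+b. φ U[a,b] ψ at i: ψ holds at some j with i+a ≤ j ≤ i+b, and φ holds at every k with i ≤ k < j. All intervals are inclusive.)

Check (!p1 U[0,4] !p4) at each j in [2,3]:
  j=2: fails
  j=3: holds
Found at j=3 → formula holds.

Yes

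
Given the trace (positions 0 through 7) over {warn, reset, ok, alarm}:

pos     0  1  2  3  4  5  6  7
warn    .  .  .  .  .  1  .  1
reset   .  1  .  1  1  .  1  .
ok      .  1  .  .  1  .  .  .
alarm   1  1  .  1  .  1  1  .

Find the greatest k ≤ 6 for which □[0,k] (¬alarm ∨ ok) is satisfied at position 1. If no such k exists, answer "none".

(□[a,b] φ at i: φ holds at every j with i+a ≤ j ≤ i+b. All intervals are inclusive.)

(¬alarm ∨ ok) must hold from j=1 onward; find where it first fails.
  j=1: holds
  j=2: holds
  j=3: fails
Holds on [1,2], so largest k = 1.

1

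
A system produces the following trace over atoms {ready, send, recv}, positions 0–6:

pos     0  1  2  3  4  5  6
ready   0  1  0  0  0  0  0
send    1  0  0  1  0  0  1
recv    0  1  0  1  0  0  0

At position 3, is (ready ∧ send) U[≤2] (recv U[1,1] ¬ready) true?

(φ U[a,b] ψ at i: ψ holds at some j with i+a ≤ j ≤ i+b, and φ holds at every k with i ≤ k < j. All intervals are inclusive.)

True

Need some j in [3,5] with (recv U[1,1] ¬ready), and (ready ∧ send) at every k in [3,j-1].
  j=3: (recv U[1,1] ¬ready) holds; no prefix to check → satisfied.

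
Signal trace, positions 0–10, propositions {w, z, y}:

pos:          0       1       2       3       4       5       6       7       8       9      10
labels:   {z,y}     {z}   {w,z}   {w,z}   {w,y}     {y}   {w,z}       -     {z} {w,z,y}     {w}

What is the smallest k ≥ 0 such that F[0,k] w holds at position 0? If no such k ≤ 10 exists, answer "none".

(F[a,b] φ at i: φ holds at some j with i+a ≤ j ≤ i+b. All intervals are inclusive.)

Scan j = 0,1,… for w:
  j=0: fails
  j=1: fails
  j=2: holds
First hit at j=2, so smallest k = 2-0 = 2.

2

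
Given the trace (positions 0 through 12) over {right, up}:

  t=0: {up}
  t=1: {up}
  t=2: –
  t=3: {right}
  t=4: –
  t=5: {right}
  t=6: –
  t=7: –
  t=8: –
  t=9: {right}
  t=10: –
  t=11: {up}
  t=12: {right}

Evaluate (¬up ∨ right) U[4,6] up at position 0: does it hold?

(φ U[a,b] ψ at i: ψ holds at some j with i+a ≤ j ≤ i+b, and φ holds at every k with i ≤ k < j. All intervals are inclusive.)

False

Need some j in [4,6] with up, and (¬up ∨ right) at every k in [0,j-1].
  j=4: up false.
  j=5: up false.
  j=6: up false.
No j in the window works → until fails.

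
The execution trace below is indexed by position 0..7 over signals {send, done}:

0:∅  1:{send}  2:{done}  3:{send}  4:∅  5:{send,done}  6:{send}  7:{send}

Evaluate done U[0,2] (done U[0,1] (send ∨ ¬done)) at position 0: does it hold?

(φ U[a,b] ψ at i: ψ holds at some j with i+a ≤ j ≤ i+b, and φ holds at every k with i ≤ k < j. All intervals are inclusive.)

Holds

Need some j in [0,2] with (done U[0,1] (send ∨ ¬done)), and done at every k in [0,j-1].
  j=0: (done U[0,1] (send ∨ ¬done)) holds; no prefix to check → satisfied.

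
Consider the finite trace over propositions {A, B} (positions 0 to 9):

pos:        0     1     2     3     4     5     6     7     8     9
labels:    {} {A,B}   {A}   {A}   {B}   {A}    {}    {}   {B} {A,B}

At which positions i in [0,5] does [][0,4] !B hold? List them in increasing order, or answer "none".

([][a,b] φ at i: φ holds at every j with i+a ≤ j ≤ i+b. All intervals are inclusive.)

none

Evaluate at each i in [0,5]:
  i=0: ✗ (fails at j=1)
  i=1: ✗ (fails at j=1)
  i=2: ✗ (fails at j=4)
  i=3: ✗ (fails at j=4)
  i=4: ✗ (fails at j=4)
  i=5: ✗ (fails at j=8)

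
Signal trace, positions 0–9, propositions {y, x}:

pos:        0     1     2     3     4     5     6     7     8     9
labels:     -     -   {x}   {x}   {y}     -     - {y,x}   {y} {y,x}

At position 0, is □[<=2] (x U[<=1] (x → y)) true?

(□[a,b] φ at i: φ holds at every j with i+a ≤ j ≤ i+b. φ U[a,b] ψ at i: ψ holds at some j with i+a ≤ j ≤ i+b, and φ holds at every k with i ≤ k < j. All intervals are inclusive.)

Check (x U[<=1] (x → y)) at every j in [0,2]:
  j=0: holds
  j=1: holds
  j=2: fails
Fails at j=2 → formula fails.

False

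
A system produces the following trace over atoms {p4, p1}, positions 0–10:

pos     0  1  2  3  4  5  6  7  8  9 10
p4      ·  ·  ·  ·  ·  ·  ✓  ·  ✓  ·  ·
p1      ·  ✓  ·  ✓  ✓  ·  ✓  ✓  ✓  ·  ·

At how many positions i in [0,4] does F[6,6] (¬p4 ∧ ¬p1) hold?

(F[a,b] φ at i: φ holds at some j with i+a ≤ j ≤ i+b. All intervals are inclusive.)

Evaluate at each i in [0,4]:
  i=0: ✗ (none in [6,6])
  i=1: ✗ (none in [7,7])
  i=2: ✗ (none in [8,8])
  i=3: ✓ (witness j=9)
  i=4: ✓ (witness j=10)
Positions where it holds: {3, 4} → 2.

2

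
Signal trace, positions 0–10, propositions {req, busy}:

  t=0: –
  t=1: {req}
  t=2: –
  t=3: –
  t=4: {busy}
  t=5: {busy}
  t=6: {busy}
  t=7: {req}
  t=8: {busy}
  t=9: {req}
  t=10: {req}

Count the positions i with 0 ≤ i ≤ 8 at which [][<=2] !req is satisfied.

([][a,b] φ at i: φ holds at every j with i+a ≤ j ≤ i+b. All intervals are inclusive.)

Evaluate at each i in [0,8]:
  i=0: ✗ (fails at j=1)
  i=1: ✗ (fails at j=1)
  i=2: ✓ (all of [2,4])
  i=3: ✓ (all of [3,5])
  i=4: ✓ (all of [4,6])
  i=5: ✗ (fails at j=7)
  i=6: ✗ (fails at j=7)
  i=7: ✗ (fails at j=7)
  i=8: ✗ (fails at j=9)
Positions where it holds: {2, 3, 4} → 3.

3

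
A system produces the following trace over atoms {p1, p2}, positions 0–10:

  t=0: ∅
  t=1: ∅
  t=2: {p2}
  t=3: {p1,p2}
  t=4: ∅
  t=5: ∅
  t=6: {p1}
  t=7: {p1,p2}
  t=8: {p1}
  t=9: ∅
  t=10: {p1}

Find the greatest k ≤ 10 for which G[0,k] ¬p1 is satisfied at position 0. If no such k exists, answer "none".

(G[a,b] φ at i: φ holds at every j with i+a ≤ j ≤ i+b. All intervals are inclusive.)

¬p1 must hold from j=0 onward; find where it first fails.
  j=0: holds
  j=1: holds
  j=2: holds
  j=3: fails
Holds on [0,2], so largest k = 2.

2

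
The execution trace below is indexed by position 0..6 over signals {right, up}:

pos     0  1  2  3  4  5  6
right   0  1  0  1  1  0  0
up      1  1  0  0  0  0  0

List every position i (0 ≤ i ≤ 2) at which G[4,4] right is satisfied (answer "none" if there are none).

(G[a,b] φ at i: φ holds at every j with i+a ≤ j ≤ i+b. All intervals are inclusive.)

0

Evaluate at each i in [0,2]:
  i=0: ✓ (all of [4,4])
  i=1: ✗ (fails at j=5)
  i=2: ✗ (fails at j=6)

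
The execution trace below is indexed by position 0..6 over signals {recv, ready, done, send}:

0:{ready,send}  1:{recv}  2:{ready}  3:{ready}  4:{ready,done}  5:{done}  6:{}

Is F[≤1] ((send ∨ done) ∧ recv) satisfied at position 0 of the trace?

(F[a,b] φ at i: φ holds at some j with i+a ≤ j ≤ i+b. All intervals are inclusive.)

Check ((send ∨ done) ∧ recv) at each j in [0,1]:
  j=0: false
  j=1: false
No position in the window satisfies it → formula fails.

False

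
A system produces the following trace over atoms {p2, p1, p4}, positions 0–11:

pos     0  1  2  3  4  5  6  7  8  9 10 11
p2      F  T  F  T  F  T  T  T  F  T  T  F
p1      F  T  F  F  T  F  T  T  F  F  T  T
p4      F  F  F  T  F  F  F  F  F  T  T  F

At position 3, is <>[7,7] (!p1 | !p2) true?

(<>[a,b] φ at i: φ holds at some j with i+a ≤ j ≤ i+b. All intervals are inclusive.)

No

Check (!p1 | !p2) at each j in [10,10]:
  j=10: false
No position in the window satisfies it → formula fails.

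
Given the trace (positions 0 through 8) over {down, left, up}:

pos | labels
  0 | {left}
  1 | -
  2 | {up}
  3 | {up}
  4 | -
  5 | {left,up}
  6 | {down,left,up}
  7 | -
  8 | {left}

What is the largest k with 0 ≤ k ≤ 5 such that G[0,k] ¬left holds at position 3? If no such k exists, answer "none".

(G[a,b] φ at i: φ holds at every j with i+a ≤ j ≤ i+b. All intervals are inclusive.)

1

¬left must hold from j=3 onward; find where it first fails.
  j=3: holds
  j=4: holds
  j=5: fails
Holds on [3,4], so largest k = 1.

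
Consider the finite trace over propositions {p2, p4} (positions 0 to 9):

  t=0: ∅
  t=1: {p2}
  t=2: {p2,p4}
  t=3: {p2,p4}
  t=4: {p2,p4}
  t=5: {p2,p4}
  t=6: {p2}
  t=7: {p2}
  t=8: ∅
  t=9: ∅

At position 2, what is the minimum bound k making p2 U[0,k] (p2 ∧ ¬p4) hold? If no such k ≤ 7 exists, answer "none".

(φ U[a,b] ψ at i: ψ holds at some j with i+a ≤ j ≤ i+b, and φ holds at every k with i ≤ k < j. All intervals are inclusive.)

Need earliest j ≥ 2 with (p2 ∧ ¬p4), and p2 at every k in [2,j-1].
  j=2: rhs fails.
  j=3: rhs fails.
  j=4: rhs fails.
  j=5: rhs fails.
  j=6: rhs holds; lhs holds on [2,5]. k = 4.

4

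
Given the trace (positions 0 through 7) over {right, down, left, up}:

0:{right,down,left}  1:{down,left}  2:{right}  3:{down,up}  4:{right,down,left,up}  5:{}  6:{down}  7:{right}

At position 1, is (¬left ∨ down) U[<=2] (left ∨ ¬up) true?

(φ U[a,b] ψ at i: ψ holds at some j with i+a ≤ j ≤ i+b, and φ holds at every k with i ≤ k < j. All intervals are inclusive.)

Need some j in [1,3] with (left ∨ ¬up), and (¬left ∨ down) at every k in [1,j-1].
  j=1: (left ∨ ¬up) holds; no prefix to check → satisfied.

Yes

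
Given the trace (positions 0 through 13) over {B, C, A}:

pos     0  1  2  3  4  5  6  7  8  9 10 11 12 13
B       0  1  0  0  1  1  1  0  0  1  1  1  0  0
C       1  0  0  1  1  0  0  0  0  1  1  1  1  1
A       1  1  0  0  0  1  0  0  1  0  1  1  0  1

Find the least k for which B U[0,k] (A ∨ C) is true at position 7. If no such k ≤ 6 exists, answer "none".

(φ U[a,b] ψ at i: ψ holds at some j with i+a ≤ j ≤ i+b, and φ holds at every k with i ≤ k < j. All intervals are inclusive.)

none

Need earliest j ≥ 7 with (A ∨ C), and B at every k in [7,j-1].
  j=7: rhs fails.
  j=8: rhs holds but lhs fails at k=7.
  j=9: rhs holds but lhs fails at k=7.
  j=10: rhs holds but lhs fails at k=7.
  j=11: rhs holds but lhs fails at k=7.
  j=12: rhs holds but lhs fails at k=7.
  j=13: rhs holds but lhs fails at k=7.
No witness within the range → none.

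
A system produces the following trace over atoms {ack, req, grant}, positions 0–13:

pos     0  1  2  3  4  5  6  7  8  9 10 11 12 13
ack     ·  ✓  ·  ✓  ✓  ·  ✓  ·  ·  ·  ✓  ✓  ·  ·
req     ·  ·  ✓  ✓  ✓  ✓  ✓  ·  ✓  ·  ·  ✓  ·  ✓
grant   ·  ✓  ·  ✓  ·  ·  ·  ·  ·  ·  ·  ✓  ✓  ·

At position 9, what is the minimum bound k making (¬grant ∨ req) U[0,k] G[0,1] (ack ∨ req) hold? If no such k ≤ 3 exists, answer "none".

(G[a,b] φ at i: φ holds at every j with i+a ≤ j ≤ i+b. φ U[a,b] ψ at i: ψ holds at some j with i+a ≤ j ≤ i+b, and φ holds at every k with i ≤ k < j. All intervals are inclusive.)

Need earliest j ≥ 9 with G[0,1] (ack ∨ req), and (¬grant ∨ req) at every k in [9,j-1].
  j=9: rhs fails.
  j=10: rhs holds; lhs holds on [9,9]. k = 1.

1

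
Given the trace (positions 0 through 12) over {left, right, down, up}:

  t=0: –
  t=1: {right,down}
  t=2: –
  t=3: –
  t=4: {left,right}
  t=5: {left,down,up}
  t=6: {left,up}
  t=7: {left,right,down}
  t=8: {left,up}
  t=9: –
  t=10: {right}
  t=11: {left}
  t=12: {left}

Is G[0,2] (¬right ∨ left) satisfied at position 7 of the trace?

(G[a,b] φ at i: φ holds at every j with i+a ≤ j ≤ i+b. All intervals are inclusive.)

Check (¬right ∨ left) at every j in [7,9]:
  j=7: true
  j=8: true
  j=9: true
All positions satisfy it → formula holds.

True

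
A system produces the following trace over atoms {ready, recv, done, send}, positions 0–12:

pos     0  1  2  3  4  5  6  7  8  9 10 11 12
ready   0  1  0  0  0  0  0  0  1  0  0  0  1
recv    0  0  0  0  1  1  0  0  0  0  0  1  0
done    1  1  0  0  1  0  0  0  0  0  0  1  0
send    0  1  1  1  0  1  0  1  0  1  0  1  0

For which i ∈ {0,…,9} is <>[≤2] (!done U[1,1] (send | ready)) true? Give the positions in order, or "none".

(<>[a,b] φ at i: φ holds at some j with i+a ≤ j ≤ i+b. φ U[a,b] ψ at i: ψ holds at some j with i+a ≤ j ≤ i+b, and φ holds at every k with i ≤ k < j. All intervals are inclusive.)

Evaluate at each i in [0,9]:
  i=0: ✓ (witness j=2)
  i=1: ✓ (witness j=2)
  i=2: ✓ (witness j=2)
  i=3: ✗ (none in [3,5])
  i=4: ✓ (witness j=6)
  i=5: ✓ (witness j=6)
  i=6: ✓ (witness j=6)
  i=7: ✓ (witness j=7)
  i=8: ✓ (witness j=8)
  i=9: ✓ (witness j=10)

0, 1, 2, 4, 5, 6, 7, 8, 9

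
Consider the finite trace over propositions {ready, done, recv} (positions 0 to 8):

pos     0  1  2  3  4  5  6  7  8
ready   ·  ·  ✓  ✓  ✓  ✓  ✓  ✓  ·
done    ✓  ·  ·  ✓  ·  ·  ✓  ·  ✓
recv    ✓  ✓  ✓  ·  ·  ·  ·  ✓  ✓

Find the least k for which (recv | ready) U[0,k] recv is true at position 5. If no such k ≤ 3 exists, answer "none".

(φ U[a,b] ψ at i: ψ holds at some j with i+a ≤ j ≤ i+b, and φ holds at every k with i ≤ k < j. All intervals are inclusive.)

2

Need earliest j ≥ 5 with recv, and (recv | ready) at every k in [5,j-1].
  j=5: rhs fails.
  j=6: rhs fails.
  j=7: rhs holds; lhs holds on [5,6]. k = 2.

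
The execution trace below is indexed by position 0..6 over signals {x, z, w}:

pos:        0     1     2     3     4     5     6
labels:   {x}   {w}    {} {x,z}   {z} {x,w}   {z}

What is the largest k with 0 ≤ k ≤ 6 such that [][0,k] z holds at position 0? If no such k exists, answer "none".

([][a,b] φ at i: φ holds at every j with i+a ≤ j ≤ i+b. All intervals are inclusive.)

none

z must hold from j=0 onward; find where it first fails.
  j=0: fails → no k works.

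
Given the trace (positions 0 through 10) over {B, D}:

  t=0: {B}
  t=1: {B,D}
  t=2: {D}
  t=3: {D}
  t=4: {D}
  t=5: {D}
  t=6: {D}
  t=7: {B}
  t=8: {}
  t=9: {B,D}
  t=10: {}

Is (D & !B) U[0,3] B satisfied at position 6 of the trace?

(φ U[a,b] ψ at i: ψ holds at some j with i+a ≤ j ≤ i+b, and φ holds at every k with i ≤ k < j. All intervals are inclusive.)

Yes

Need some j in [6,9] with B, and (D & !B) at every k in [6,j-1].
  j=6: B false.
  j=7: B holds; (D & !B) holds at every k in [6,6] → satisfied.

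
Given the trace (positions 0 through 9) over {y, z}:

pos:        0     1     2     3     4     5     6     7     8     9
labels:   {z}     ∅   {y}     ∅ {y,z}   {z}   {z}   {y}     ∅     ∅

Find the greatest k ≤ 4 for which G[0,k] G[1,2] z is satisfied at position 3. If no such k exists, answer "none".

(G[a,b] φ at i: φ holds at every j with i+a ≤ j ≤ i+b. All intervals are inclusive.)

G[1,2] z must hold from j=3 onward; find where it first fails.
  j=3: holds
  j=4: holds
  j=5: fails
Holds on [3,4], so largest k = 1.

1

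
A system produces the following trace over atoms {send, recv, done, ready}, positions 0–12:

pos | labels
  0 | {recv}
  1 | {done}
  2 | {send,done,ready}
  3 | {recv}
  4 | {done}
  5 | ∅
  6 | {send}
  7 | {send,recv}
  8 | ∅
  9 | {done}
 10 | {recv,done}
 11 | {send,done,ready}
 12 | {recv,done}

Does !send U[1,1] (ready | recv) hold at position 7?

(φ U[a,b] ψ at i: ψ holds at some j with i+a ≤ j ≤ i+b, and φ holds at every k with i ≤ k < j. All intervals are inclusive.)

No

Need some j in [8,8] with (ready | recv), and !send at every k in [7,j-1].
  j=8: (ready | recv) false.
No j in the window works → until fails.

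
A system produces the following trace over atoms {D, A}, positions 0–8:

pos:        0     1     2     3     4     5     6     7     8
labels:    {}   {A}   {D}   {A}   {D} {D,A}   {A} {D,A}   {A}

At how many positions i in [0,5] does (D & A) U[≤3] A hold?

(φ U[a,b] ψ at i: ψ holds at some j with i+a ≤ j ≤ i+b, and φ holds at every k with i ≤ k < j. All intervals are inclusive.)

3

Evaluate at each i in [0,5]:
  i=0: ✗ (lhs fails at k=0 before rhs at j=1)
  i=1: ✓ (rhs at j=1)
  i=2: ✗ (lhs fails at k=2 before rhs at j=3)
  i=3: ✓ (rhs at j=3)
  i=4: ✗ (lhs fails at k=4 before rhs at j=5)
  i=5: ✓ (rhs at j=5)
Positions where it holds: {1, 3, 5} → 3.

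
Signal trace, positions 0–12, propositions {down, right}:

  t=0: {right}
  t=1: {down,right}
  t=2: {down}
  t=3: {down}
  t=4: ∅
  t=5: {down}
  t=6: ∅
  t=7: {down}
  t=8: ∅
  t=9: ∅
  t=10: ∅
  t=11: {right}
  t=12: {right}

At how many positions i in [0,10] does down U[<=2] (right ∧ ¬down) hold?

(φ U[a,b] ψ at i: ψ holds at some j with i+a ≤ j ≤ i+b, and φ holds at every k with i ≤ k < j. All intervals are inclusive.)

1

Evaluate at each i in [0,10]:
  i=0: ✓ (rhs at j=0)
  i=1: ✗ (no rhs in [1,3])
  i=2: ✗ (no rhs in [2,4])
  i=3: ✗ (no rhs in [3,5])
  i=4: ✗ (no rhs in [4,6])
  i=5: ✗ (no rhs in [5,7])
  i=6: ✗ (no rhs in [6,8])
  i=7: ✗ (no rhs in [7,9])
  i=8: ✗ (no rhs in [8,10])
  i=9: ✗ (lhs fails at k=9 before rhs at j=11)
  i=10: ✗ (lhs fails at k=10 before rhs at j=11)
Positions where it holds: {0} → 1.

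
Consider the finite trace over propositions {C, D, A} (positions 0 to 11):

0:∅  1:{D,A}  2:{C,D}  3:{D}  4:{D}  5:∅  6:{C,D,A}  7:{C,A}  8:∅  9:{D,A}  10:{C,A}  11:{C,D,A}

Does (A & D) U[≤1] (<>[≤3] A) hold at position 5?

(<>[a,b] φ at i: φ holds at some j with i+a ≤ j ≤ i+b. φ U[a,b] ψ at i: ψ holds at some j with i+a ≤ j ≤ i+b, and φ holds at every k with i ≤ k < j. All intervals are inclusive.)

Need some j in [5,6] with <>[≤3] A, and (A & D) at every k in [5,j-1].
  j=5: <>[≤3] A holds; no prefix to check → satisfied.

Yes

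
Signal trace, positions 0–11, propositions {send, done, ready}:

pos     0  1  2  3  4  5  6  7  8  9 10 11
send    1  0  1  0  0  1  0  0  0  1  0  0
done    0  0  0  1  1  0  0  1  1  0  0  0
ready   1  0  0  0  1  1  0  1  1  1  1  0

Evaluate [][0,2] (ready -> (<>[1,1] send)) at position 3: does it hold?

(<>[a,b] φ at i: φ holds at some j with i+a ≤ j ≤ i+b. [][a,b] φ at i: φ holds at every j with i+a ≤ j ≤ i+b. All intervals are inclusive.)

False

Check (ready -> (<>[1,1] send)) at every j in [3,5]:
  j=3: antecedent false → ✓
  j=4: antecedent true; consequent holds (witness at 5) → ✓
  j=5: antecedent true; consequent fails (none in [6,6]) → ✗
Fails at j=5 → formula fails.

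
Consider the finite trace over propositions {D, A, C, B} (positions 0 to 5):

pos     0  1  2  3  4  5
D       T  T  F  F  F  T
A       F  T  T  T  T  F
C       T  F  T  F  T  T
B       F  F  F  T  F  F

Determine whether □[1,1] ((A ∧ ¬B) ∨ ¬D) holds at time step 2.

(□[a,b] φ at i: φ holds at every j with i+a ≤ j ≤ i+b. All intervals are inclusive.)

Check ((A ∧ ¬B) ∨ ¬D) at every j in [3,3]:
  j=3: true
All positions satisfy it → formula holds.

Holds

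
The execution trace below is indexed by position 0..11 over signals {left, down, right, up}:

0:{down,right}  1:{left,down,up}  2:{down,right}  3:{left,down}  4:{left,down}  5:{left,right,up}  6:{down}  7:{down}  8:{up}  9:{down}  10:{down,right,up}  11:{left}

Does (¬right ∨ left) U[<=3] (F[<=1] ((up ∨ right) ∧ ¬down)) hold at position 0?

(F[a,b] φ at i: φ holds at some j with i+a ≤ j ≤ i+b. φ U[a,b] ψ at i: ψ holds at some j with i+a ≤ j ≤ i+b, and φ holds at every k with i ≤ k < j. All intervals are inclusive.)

Need some j in [0,3] with F[<=1] ((up ∨ right) ∧ ¬down), and (¬right ∨ left) at every k in [0,j-1].
  j=0: F[<=1] ((up ∨ right) ∧ ¬down) — fails (none in [0,1]).
  j=1: F[<=1] ((up ∨ right) ∧ ¬down) — fails (none in [1,2]).
  j=2: F[<=1] ((up ∨ right) ∧ ¬down) — fails (none in [2,3]).
  j=3: F[<=1] ((up ∨ right) ∧ ¬down) — fails (none in [3,4]).
No j in the window works → until fails.

No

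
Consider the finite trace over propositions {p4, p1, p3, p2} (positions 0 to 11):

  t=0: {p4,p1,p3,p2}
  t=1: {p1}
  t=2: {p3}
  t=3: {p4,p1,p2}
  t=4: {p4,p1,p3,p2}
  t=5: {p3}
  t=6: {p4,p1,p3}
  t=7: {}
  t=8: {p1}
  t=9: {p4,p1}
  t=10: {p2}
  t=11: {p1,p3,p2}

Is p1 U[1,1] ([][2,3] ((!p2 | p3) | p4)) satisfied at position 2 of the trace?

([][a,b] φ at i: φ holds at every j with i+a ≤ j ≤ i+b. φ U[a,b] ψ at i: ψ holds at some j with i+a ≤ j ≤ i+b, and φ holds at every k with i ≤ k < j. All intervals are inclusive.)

No

Need some j in [3,3] with [][2,3] ((!p2 | p3) | p4), and p1 at every k in [2,j-1].
  j=3: [][2,3] ((!p2 | p3) | p4) holds, but p1 fails at k=2 → not this j.
No j in the window works → until fails.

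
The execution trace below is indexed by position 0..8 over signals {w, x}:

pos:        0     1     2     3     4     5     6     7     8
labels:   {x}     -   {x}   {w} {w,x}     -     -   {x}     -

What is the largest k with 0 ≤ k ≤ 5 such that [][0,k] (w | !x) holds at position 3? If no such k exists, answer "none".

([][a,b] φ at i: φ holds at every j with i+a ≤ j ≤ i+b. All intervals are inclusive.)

(w | !x) must hold from j=3 onward; find where it first fails.
  j=3: holds
  j=4: holds
  j=5: holds
  j=6: holds
  j=7: fails
Holds on [3,6], so largest k = 3.

3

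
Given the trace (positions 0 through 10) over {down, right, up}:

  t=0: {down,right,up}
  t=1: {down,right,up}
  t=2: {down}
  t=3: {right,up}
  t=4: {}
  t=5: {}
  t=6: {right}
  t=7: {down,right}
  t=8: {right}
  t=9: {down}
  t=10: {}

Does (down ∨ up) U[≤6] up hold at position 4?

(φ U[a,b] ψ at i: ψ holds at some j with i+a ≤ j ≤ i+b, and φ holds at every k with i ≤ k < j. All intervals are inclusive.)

Need some j in [4,10] with up, and (down ∨ up) at every k in [4,j-1].
  j=4: up false.
  j=5: up false.
  j=6: up false.
  j=7: up false.
  j=8: up false.
  j=9: up false.
  j=10: up false.
No j in the window works → until fails.

False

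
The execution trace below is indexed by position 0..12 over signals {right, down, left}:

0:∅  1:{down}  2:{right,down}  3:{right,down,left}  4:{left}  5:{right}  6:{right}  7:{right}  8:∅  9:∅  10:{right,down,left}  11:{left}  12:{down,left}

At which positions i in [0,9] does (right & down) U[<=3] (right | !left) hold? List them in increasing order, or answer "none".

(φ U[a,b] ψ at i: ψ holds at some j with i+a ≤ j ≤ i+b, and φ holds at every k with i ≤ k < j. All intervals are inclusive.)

Evaluate at each i in [0,9]:
  i=0: ✓ (rhs at j=0)
  i=1: ✓ (rhs at j=1)
  i=2: ✓ (rhs at j=2)
  i=3: ✓ (rhs at j=3)
  i=4: ✗ (lhs fails at k=4 before rhs at j=5)
  i=5: ✓ (rhs at j=5)
  i=6: ✓ (rhs at j=6)
  i=7: ✓ (rhs at j=7)
  i=8: ✓ (rhs at j=8)
  i=9: ✓ (rhs at j=9)

0, 1, 2, 3, 5, 6, 7, 8, 9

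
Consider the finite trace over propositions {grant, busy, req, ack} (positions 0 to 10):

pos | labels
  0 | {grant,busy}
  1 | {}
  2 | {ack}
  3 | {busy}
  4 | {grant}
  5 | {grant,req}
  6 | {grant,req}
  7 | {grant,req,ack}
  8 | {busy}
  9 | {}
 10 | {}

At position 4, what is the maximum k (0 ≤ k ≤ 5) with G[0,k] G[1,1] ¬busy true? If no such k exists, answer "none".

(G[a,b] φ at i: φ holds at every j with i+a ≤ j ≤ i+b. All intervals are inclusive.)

G[1,1] ¬busy must hold from j=4 onward; find where it first fails.
  j=4: holds
  j=5: holds
  j=6: holds
  j=7: fails
Holds on [4,6], so largest k = 2.

2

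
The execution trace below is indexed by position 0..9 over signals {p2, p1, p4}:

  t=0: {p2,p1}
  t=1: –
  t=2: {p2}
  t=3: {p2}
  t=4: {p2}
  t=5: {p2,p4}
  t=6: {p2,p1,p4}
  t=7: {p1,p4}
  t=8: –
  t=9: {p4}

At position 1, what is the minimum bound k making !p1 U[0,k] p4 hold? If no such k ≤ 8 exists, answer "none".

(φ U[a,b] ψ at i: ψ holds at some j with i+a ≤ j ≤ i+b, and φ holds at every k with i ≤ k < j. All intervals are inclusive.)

4

Need earliest j ≥ 1 with p4, and !p1 at every k in [1,j-1].
  j=1: rhs fails.
  j=2: rhs fails.
  j=3: rhs fails.
  j=4: rhs fails.
  j=5: rhs holds; lhs holds on [1,4]. k = 4.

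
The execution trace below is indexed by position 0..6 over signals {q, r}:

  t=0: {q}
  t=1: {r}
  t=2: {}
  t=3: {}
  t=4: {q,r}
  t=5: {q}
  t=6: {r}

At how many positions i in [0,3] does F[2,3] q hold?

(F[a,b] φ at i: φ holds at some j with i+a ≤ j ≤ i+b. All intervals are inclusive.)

3

Evaluate at each i in [0,3]:
  i=0: ✗ (none in [2,3])
  i=1: ✓ (witness j=4)
  i=2: ✓ (witness j=4)
  i=3: ✓ (witness j=5)
Positions where it holds: {1, 2, 3} → 3.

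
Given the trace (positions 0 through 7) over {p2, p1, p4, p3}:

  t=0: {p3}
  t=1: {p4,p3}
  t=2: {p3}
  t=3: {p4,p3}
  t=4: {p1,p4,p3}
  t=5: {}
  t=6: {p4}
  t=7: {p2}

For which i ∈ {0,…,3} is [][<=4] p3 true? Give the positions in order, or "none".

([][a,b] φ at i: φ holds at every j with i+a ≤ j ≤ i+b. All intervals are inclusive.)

0

Evaluate at each i in [0,3]:
  i=0: ✓ (all of [0,4])
  i=1: ✗ (fails at j=5)
  i=2: ✗ (fails at j=5)
  i=3: ✗ (fails at j=5)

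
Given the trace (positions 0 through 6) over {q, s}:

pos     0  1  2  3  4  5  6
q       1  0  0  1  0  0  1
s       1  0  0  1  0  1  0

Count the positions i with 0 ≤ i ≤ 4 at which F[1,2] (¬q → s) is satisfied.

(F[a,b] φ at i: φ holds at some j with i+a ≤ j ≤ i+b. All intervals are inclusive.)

Evaluate at each i in [0,4]:
  i=0: ✗ (none in [1,2])
  i=1: ✓ (witness j=3)
  i=2: ✓ (witness j=3)
  i=3: ✓ (witness j=5)
  i=4: ✓ (witness j=5)
Positions where it holds: {1, 2, 3, 4} → 4.

4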